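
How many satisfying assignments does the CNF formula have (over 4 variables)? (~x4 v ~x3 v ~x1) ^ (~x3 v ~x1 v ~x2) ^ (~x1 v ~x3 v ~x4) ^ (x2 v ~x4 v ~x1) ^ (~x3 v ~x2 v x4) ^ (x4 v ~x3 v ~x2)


Enumerate all 16 truth assignments over 4 variables.
Test each against every clause.
Satisfying assignments found: 11.

11


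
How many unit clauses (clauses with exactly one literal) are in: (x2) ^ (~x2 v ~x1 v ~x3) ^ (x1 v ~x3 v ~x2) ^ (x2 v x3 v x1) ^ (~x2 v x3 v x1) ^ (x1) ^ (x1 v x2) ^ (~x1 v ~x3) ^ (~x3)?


A unit clause contains exactly one literal.
Unit clauses found: (x2), (x1), (~x3).
Count = 3.

3


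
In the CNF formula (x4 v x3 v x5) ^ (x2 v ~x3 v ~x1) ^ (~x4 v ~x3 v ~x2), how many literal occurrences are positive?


Scan each clause for unnegated literals.
Clause 1: 3 positive; Clause 2: 1 positive; Clause 3: 0 positive.
Total positive literal occurrences = 4.

4


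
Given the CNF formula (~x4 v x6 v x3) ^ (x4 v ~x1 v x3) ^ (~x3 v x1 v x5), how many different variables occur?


Identify each distinct variable in the formula.
Variables found: x1, x3, x4, x5, x6.
Total distinct variables = 5.

5


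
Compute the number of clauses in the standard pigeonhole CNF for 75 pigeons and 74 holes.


The PHP encoding has two parts:
1) At-least-one-hole clauses: 75 (one per pigeon, each with 74 literals).
2) At-most-one-pigeon-per-hole clauses: 74 holes * C(75,2) = 74 * 2775 = 205350.
Total clauses = 75 + 205350 = 205425.

205425


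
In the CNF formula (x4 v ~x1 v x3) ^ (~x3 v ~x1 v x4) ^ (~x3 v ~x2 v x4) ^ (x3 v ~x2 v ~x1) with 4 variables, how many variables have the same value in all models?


Find all satisfying assignments: 10 model(s).
Check which variables have the same value in every model.
No variable is fixed across all models.
Backbone size = 0.

0


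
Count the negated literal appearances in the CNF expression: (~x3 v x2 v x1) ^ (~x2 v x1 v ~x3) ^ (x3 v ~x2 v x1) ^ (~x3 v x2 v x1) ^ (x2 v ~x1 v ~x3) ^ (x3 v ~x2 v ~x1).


Scan each clause for negated literals.
Clause 1: 1 negative; Clause 2: 2 negative; Clause 3: 1 negative; Clause 4: 1 negative; Clause 5: 2 negative; Clause 6: 2 negative.
Total negative literal occurrences = 9.

9


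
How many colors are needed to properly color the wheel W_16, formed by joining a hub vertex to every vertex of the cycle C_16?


W_16 consists of the cycle C_16 together with a hub vertex adjacent to every cycle vertex.
The cycle C_16 needs 2 colors (even cycle -> 2).
The hub is adjacent to every cycle vertex, so it must receive a new color distinct from all of them.
Chromatic number = 2 + 1 = 3.

3


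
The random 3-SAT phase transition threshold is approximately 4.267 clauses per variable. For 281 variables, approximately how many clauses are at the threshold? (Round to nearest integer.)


The 3-SAT phase transition occurs at approximately 4.267 clauses per variable.
m = 4.267 * 281 = 1199.027.
Rounded to nearest integer: 1199.

1199


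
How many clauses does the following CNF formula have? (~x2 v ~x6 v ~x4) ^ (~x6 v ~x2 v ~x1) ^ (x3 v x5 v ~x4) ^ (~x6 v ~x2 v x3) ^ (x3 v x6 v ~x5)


Each group enclosed in parentheses joined by ^ is one clause.
Counting the conjuncts: 5 clauses.

5


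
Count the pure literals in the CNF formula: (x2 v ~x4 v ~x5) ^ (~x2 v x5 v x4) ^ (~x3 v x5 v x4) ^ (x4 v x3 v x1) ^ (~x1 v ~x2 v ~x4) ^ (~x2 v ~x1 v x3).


A pure literal appears in only one polarity across all clauses.
No pure literals found.
Count = 0.

0


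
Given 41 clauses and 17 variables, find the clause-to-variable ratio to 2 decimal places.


Clause-to-variable ratio = clauses / variables.
41 / 17 = 2.41.

2.41


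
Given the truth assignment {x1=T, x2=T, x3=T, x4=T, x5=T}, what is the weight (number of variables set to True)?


The weight is the number of variables assigned True.
True variables: x1, x2, x3, x4, x5.
Weight = 5.

5


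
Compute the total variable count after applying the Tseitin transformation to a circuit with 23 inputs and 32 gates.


The Tseitin transformation introduces one auxiliary variable per gate.
Total variables = inputs + gates = 23 + 32 = 55.

55


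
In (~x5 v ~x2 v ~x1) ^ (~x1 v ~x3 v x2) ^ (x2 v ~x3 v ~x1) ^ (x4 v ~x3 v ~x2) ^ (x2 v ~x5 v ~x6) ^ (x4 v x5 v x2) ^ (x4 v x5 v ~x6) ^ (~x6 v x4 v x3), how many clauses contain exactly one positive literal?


A definite clause has exactly one positive literal.
Clause 1: 0 positive -> not definite
Clause 2: 1 positive -> definite
Clause 3: 1 positive -> definite
Clause 4: 1 positive -> definite
Clause 5: 1 positive -> definite
Clause 6: 3 positive -> not definite
Clause 7: 2 positive -> not definite
Clause 8: 2 positive -> not definite
Definite clause count = 4.

4


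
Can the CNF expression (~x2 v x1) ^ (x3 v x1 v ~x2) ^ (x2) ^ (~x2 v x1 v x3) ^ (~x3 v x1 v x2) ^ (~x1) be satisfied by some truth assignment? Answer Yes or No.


Check all 8 possible truth assignments.
Number of satisfying assignments found: 0.
The formula is unsatisfiable.

No


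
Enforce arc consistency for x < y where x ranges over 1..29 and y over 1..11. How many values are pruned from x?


For the constraint x < y, x needs a supporting value in y's domain.
x can be at most 10 (one less than y's maximum).
Valid x values from domain: 10 out of 29.
Pruned = 29 - 10 = 19.

19


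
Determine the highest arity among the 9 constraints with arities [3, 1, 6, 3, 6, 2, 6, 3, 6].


The arities are: 3, 1, 6, 3, 6, 2, 6, 3, 6.
Scan for the maximum value.
Maximum arity = 6.

6


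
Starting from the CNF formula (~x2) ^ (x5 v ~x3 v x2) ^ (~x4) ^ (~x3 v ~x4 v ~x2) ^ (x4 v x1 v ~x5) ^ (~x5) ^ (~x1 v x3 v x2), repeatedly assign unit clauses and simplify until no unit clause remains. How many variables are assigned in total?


Unit propagation repeatedly assigns the literal in any unit clause, then simplifies.
Assignments in order: x2 = F, x4 = F, x5 = F, x3 = F, x1 = F.
No further unit clauses remain.
Total variables assigned = 5.

5


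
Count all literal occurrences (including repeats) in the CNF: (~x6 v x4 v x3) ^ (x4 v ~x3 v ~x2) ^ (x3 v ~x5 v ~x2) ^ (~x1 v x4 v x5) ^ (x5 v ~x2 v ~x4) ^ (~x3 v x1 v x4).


Clause lengths: 3, 3, 3, 3, 3, 3.
Sum = 3 + 3 + 3 + 3 + 3 + 3 = 18.

18


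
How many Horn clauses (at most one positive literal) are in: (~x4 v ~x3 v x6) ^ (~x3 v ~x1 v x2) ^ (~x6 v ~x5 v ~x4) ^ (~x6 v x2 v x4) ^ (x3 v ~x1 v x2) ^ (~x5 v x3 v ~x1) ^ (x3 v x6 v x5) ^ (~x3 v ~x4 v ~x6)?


A Horn clause has at most one positive literal.
Clause 1: 1 positive lit(s) -> Horn
Clause 2: 1 positive lit(s) -> Horn
Clause 3: 0 positive lit(s) -> Horn
Clause 4: 2 positive lit(s) -> not Horn
Clause 5: 2 positive lit(s) -> not Horn
Clause 6: 1 positive lit(s) -> Horn
Clause 7: 3 positive lit(s) -> not Horn
Clause 8: 0 positive lit(s) -> Horn
Total Horn clauses = 5.

5


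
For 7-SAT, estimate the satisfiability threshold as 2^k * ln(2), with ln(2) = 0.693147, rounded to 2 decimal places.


Using the asymptotic formula: threshold ~ 2^k * ln(2).
2^7 = 128.
128 * 0.693147 = 88.72.

88.72


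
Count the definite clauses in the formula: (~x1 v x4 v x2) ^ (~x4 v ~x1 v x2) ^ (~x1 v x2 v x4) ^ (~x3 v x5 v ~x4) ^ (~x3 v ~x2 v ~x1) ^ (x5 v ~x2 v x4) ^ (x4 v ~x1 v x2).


A definite clause has exactly one positive literal.
Clause 1: 2 positive -> not definite
Clause 2: 1 positive -> definite
Clause 3: 2 positive -> not definite
Clause 4: 1 positive -> definite
Clause 5: 0 positive -> not definite
Clause 6: 2 positive -> not definite
Clause 7: 2 positive -> not definite
Definite clause count = 2.

2


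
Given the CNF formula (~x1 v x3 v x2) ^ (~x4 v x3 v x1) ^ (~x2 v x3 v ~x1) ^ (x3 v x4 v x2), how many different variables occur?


Identify each distinct variable in the formula.
Variables found: x1, x2, x3, x4.
Total distinct variables = 4.

4


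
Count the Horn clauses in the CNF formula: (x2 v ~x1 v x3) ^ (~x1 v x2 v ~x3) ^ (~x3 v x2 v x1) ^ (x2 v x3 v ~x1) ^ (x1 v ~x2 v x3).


A Horn clause has at most one positive literal.
Clause 1: 2 positive lit(s) -> not Horn
Clause 2: 1 positive lit(s) -> Horn
Clause 3: 2 positive lit(s) -> not Horn
Clause 4: 2 positive lit(s) -> not Horn
Clause 5: 2 positive lit(s) -> not Horn
Total Horn clauses = 1.

1


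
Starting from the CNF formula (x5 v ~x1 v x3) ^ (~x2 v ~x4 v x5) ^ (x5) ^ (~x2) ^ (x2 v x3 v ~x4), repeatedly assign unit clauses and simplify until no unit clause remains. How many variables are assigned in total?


Unit propagation repeatedly assigns the literal in any unit clause, then simplifies.
Assignments in order: x5 = T, x2 = F.
No further unit clauses remain.
Total variables assigned = 2.

2


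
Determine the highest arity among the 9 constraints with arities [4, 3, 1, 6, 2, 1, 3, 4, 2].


The arities are: 4, 3, 1, 6, 2, 1, 3, 4, 2.
Scan for the maximum value.
Maximum arity = 6.

6


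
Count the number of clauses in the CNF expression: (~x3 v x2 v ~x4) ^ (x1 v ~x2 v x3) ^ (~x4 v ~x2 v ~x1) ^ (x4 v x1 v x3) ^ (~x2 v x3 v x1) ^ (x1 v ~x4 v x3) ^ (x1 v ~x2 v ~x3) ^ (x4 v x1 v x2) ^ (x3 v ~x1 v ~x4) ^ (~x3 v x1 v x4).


Each group enclosed in parentheses joined by ^ is one clause.
Counting the conjuncts: 10 clauses.

10


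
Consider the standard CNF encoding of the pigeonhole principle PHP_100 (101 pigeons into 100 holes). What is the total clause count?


The PHP encoding has two parts:
1) At-least-one-hole clauses: 101 (one per pigeon, each with 100 literals).
2) At-most-one-pigeon-per-hole clauses: 100 holes * C(101,2) = 100 * 5050 = 505000.
Total clauses = 101 + 505000 = 505101.

505101


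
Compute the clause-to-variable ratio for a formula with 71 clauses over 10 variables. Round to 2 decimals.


Clause-to-variable ratio = clauses / variables.
71 / 10 = 7.1.

7.1


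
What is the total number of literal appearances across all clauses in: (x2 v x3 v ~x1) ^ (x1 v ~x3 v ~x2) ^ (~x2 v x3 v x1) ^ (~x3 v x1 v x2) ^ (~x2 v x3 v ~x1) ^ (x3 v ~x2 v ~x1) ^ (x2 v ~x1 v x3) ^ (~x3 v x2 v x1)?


Clause lengths: 3, 3, 3, 3, 3, 3, 3, 3.
Sum = 3 + 3 + 3 + 3 + 3 + 3 + 3 + 3 = 24.

24


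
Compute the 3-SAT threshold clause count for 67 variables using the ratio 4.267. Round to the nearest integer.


The 3-SAT phase transition occurs at approximately 4.267 clauses per variable.
m = 4.267 * 67 = 285.889.
Rounded to nearest integer: 286.

286


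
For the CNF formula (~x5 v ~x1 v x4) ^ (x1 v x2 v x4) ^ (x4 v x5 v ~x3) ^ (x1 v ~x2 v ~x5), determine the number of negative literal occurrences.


Scan each clause for negated literals.
Clause 1: 2 negative; Clause 2: 0 negative; Clause 3: 1 negative; Clause 4: 2 negative.
Total negative literal occurrences = 5.

5


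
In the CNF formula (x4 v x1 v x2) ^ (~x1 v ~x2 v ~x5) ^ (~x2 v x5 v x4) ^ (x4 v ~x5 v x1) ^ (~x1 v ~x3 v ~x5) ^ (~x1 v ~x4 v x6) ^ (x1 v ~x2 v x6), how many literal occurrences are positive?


Scan each clause for unnegated literals.
Clause 1: 3 positive; Clause 2: 0 positive; Clause 3: 2 positive; Clause 4: 2 positive; Clause 5: 0 positive; Clause 6: 1 positive; Clause 7: 2 positive.
Total positive literal occurrences = 10.

10


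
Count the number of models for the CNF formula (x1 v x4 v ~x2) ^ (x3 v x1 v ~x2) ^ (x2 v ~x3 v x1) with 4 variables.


Enumerate all 16 truth assignments over 4 variables.
Test each against every clause.
Satisfying assignments found: 11.

11


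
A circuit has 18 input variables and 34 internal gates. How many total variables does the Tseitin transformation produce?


The Tseitin transformation introduces one auxiliary variable per gate.
Total variables = inputs + gates = 18 + 34 = 52.

52


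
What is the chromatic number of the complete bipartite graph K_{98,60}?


K_{98,60} is bipartite by definition: the two parts are independent sets, with every edge crossing between them.
Color all vertices in one part with color 1 and all vertices in the other part with color 2.
Since the graph has at least one edge, one color does not suffice.
Chromatic number = 2.

2


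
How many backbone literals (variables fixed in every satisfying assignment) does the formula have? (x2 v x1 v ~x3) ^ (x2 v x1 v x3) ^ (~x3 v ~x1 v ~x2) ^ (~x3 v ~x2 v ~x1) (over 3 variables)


Find all satisfying assignments: 5 model(s).
Check which variables have the same value in every model.
No variable is fixed across all models.
Backbone size = 0.

0


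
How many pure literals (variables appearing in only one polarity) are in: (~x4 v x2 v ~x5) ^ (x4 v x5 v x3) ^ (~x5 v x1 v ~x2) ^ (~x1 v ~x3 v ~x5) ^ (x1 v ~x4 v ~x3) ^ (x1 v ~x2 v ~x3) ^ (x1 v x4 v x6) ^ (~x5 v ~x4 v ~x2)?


A pure literal appears in only one polarity across all clauses.
Pure literals: x6 (positive only).
Count = 1.

1


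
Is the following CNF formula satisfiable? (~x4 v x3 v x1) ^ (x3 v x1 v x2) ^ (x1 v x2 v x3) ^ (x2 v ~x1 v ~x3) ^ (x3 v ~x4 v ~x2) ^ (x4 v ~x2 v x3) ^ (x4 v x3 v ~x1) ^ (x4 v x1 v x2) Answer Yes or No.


Check all 16 possible truth assignments.
Number of satisfying assignments found: 6.
The formula is satisfiable.

Yes


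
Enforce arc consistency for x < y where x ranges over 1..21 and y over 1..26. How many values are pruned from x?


For the constraint x < y, x needs a supporting value in y's domain.
x can be at most 25 (one less than y's maximum).
Valid x values from domain: 21 out of 21.
Pruned = 21 - 21 = 0.

0


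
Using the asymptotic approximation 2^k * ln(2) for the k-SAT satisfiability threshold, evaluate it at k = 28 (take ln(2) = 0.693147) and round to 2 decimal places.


Using the asymptotic formula: threshold ~ 2^k * ln(2).
2^28 = 268435456.
268435456 * 0.693147 = 186065231.02.

186065231.02


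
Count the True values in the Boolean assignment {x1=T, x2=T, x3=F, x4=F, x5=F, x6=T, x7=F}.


The weight is the number of variables assigned True.
True variables: x1, x2, x6.
Weight = 3.

3


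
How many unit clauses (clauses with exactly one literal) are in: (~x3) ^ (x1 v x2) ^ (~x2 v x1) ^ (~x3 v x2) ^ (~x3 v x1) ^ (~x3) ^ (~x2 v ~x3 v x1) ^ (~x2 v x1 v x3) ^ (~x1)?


A unit clause contains exactly one literal.
Unit clauses found: (~x3), (~x3), (~x1).
Count = 3.

3


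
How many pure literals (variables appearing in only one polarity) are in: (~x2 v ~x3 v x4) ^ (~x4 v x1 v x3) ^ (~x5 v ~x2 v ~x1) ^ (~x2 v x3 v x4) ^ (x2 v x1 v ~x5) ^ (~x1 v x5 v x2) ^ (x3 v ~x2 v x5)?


A pure literal appears in only one polarity across all clauses.
No pure literals found.
Count = 0.

0


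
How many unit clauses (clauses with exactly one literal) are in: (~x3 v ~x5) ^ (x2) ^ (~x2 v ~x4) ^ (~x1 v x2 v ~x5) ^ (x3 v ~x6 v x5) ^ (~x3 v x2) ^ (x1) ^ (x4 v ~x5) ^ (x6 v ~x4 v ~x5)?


A unit clause contains exactly one literal.
Unit clauses found: (x2), (x1).
Count = 2.

2


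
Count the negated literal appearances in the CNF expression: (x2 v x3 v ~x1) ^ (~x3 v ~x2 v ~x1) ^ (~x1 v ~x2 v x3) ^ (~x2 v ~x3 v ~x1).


Scan each clause for negated literals.
Clause 1: 1 negative; Clause 2: 3 negative; Clause 3: 2 negative; Clause 4: 3 negative.
Total negative literal occurrences = 9.

9


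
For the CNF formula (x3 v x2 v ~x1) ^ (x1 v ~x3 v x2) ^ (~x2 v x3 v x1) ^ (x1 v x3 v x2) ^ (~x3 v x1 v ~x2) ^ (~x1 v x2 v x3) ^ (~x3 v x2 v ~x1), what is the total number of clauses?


Each group enclosed in parentheses joined by ^ is one clause.
Counting the conjuncts: 7 clauses.

7


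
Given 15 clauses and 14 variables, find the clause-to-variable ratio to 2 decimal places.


Clause-to-variable ratio = clauses / variables.
15 / 14 = 1.07.

1.07


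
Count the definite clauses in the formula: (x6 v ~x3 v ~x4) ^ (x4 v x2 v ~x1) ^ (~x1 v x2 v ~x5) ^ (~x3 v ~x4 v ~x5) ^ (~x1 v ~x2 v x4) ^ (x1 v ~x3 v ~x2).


A definite clause has exactly one positive literal.
Clause 1: 1 positive -> definite
Clause 2: 2 positive -> not definite
Clause 3: 1 positive -> definite
Clause 4: 0 positive -> not definite
Clause 5: 1 positive -> definite
Clause 6: 1 positive -> definite
Definite clause count = 4.

4


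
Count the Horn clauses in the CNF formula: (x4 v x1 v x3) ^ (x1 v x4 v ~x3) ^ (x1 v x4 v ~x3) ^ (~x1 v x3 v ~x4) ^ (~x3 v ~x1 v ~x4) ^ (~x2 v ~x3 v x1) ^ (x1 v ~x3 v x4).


A Horn clause has at most one positive literal.
Clause 1: 3 positive lit(s) -> not Horn
Clause 2: 2 positive lit(s) -> not Horn
Clause 3: 2 positive lit(s) -> not Horn
Clause 4: 1 positive lit(s) -> Horn
Clause 5: 0 positive lit(s) -> Horn
Clause 6: 1 positive lit(s) -> Horn
Clause 7: 2 positive lit(s) -> not Horn
Total Horn clauses = 3.

3


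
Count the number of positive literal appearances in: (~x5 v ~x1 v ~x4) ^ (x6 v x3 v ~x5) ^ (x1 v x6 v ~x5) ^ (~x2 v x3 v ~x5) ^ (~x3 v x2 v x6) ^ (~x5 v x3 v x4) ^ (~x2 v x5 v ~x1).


Scan each clause for unnegated literals.
Clause 1: 0 positive; Clause 2: 2 positive; Clause 3: 2 positive; Clause 4: 1 positive; Clause 5: 2 positive; Clause 6: 2 positive; Clause 7: 1 positive.
Total positive literal occurrences = 10.

10


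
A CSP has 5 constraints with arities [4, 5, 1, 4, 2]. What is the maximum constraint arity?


The arities are: 4, 5, 1, 4, 2.
Scan for the maximum value.
Maximum arity = 5.

5


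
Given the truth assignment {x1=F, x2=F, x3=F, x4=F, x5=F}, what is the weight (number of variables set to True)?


The weight is the number of variables assigned True.
True variables: none.
Weight = 0.

0


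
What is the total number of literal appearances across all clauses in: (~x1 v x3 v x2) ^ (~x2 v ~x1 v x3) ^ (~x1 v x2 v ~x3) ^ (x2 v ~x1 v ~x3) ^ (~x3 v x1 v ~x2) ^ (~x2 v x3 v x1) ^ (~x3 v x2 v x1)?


Clause lengths: 3, 3, 3, 3, 3, 3, 3.
Sum = 3 + 3 + 3 + 3 + 3 + 3 + 3 = 21.

21


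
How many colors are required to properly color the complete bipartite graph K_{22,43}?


K_{22,43} is bipartite by definition: the two parts are independent sets, with every edge crossing between them.
Color all vertices in one part with color 1 and all vertices in the other part with color 2.
Since the graph has at least one edge, one color does not suffice.
Chromatic number = 2.

2


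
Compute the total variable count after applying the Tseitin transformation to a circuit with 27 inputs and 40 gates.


The Tseitin transformation introduces one auxiliary variable per gate.
Total variables = inputs + gates = 27 + 40 = 67.

67


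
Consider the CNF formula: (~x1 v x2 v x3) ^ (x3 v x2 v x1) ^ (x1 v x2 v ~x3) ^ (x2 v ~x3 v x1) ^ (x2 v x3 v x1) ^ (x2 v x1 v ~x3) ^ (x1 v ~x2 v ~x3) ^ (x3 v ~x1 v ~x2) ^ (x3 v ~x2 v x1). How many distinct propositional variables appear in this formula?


Identify each distinct variable in the formula.
Variables found: x1, x2, x3.
Total distinct variables = 3.

3


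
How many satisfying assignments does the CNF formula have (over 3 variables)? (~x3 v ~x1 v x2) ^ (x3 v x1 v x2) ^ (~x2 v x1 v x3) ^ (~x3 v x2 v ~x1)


Enumerate all 8 truth assignments over 3 variables.
Test each against every clause.
Satisfying assignments found: 5.

5


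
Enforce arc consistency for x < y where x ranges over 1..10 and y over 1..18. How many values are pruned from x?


For the constraint x < y, x needs a supporting value in y's domain.
x can be at most 17 (one less than y's maximum).
Valid x values from domain: 10 out of 10.
Pruned = 10 - 10 = 0.

0


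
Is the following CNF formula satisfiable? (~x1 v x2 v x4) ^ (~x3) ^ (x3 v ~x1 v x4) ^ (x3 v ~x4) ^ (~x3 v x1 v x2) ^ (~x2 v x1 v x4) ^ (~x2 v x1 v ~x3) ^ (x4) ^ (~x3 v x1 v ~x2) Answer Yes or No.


Check all 16 possible truth assignments.
Number of satisfying assignments found: 0.
The formula is unsatisfiable.

No


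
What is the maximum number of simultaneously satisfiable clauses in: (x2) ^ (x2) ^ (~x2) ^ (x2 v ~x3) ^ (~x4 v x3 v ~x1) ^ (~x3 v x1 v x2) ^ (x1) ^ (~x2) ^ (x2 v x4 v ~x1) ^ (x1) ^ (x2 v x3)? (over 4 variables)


Enumerate all 16 truth assignments.
For each, count how many of the 11 clauses are satisfied.
The formula is not fully satisfiable, so the maximum is below 11.
Maximum simultaneously satisfiable clauses = 9.

9


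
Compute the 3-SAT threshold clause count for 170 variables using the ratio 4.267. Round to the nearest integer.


The 3-SAT phase transition occurs at approximately 4.267 clauses per variable.
m = 4.267 * 170 = 725.39.
Rounded to nearest integer: 725.

725


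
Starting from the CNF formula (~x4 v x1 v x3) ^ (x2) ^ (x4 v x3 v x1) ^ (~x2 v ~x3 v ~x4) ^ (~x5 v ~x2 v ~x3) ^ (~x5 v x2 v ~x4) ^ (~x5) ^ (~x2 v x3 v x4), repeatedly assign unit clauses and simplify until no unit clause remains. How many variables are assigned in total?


Unit propagation repeatedly assigns the literal in any unit clause, then simplifies.
Assignments in order: x2 = T, x5 = F.
No further unit clauses remain.
Total variables assigned = 2.

2


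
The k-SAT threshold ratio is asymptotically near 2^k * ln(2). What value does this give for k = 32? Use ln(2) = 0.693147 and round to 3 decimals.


Using the asymptotic formula: threshold ~ 2^k * ln(2).
2^32 = 4294967296.
4294967296 * 0.693147 = 2977043696.321.

2977043696.321


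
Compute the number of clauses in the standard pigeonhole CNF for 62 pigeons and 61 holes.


The PHP encoding has two parts:
1) At-least-one-hole clauses: 62 (one per pigeon, each with 61 literals).
2) At-most-one-pigeon-per-hole clauses: 61 holes * C(62,2) = 61 * 1891 = 115351.
Total clauses = 62 + 115351 = 115413.

115413


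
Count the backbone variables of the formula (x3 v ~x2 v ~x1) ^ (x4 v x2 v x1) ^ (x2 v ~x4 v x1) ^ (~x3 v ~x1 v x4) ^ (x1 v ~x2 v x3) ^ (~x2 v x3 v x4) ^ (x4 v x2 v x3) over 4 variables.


Find all satisfying assignments: 5 model(s).
Check which variables have the same value in every model.
No variable is fixed across all models.
Backbone size = 0.

0


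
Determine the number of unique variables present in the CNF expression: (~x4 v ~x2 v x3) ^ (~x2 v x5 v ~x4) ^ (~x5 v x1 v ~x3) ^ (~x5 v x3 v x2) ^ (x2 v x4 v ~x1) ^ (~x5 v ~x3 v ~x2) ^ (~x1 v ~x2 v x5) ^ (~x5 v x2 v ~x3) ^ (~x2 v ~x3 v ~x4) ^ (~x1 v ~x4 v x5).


Identify each distinct variable in the formula.
Variables found: x1, x2, x3, x4, x5.
Total distinct variables = 5.

5


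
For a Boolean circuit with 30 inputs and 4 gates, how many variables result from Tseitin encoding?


The Tseitin transformation introduces one auxiliary variable per gate.
Total variables = inputs + gates = 30 + 4 = 34.

34


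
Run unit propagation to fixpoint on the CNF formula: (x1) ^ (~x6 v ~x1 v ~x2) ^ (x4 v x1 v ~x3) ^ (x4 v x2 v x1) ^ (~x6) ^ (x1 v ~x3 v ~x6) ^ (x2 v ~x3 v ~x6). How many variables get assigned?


Unit propagation repeatedly assigns the literal in any unit clause, then simplifies.
Assignments in order: x1 = T, x6 = F.
No further unit clauses remain.
Total variables assigned = 2.

2


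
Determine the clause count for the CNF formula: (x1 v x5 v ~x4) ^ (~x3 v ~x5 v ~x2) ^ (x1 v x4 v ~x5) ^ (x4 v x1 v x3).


Each group enclosed in parentheses joined by ^ is one clause.
Counting the conjuncts: 4 clauses.

4


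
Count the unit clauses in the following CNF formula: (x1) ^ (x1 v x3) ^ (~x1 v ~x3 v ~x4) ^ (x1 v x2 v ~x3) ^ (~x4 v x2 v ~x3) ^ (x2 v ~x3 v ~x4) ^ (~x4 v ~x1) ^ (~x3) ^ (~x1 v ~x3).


A unit clause contains exactly one literal.
Unit clauses found: (x1), (~x3).
Count = 2.

2


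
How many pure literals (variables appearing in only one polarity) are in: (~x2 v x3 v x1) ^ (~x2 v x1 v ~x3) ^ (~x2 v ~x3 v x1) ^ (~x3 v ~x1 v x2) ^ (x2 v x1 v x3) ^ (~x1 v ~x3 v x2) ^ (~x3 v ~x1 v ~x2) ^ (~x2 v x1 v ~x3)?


A pure literal appears in only one polarity across all clauses.
No pure literals found.
Count = 0.

0


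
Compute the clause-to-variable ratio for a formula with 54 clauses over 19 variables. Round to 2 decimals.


Clause-to-variable ratio = clauses / variables.
54 / 19 = 2.84.

2.84


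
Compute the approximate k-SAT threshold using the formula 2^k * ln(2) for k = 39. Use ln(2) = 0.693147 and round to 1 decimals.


Using the asymptotic formula: threshold ~ 2^k * ln(2).
2^39 = 549755813888.
549755813888 * 0.693147 = 381061593129.0.

381061593129.0


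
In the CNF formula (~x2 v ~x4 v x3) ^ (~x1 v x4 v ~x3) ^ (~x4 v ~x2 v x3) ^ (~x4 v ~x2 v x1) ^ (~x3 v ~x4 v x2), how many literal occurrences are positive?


Scan each clause for unnegated literals.
Clause 1: 1 positive; Clause 2: 1 positive; Clause 3: 1 positive; Clause 4: 1 positive; Clause 5: 1 positive.
Total positive literal occurrences = 5.

5


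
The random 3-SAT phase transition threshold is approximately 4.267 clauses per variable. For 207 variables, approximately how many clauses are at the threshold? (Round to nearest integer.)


The 3-SAT phase transition occurs at approximately 4.267 clauses per variable.
m = 4.267 * 207 = 883.269.
Rounded to nearest integer: 883.

883


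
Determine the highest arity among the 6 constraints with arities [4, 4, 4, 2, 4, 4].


The arities are: 4, 4, 4, 2, 4, 4.
Scan for the maximum value.
Maximum arity = 4.

4


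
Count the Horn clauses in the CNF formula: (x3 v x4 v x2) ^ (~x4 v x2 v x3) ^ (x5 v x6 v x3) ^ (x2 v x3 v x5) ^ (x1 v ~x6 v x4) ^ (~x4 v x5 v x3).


A Horn clause has at most one positive literal.
Clause 1: 3 positive lit(s) -> not Horn
Clause 2: 2 positive lit(s) -> not Horn
Clause 3: 3 positive lit(s) -> not Horn
Clause 4: 3 positive lit(s) -> not Horn
Clause 5: 2 positive lit(s) -> not Horn
Clause 6: 2 positive lit(s) -> not Horn
Total Horn clauses = 0.

0


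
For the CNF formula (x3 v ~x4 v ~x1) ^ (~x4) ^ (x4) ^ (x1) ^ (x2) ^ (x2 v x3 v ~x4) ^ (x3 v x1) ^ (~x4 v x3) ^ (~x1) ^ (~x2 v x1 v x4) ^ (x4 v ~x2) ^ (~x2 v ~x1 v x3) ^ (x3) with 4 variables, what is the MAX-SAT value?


Enumerate all 16 truth assignments.
For each, count how many of the 13 clauses are satisfied.
The formula is not fully satisfiable, so the maximum is below 13.
Maximum simultaneously satisfiable clauses = 11.

11


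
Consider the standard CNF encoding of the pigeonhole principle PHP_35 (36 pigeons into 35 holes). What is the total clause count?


The PHP encoding has two parts:
1) At-least-one-hole clauses: 36 (one per pigeon, each with 35 literals).
2) At-most-one-pigeon-per-hole clauses: 35 holes * C(36,2) = 35 * 630 = 22050.
Total clauses = 36 + 22050 = 22086.

22086


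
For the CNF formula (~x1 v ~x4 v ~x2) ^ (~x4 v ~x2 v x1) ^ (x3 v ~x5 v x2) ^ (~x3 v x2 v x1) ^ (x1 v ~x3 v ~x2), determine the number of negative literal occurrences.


Scan each clause for negated literals.
Clause 1: 3 negative; Clause 2: 2 negative; Clause 3: 1 negative; Clause 4: 1 negative; Clause 5: 2 negative.
Total negative literal occurrences = 9.

9


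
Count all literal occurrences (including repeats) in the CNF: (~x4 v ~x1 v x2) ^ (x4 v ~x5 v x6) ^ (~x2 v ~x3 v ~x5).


Clause lengths: 3, 3, 3.
Sum = 3 + 3 + 3 = 9.

9


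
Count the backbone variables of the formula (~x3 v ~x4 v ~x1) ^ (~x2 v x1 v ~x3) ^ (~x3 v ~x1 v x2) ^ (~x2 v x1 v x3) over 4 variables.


Find all satisfying assignments: 9 model(s).
Check which variables have the same value in every model.
No variable is fixed across all models.
Backbone size = 0.

0


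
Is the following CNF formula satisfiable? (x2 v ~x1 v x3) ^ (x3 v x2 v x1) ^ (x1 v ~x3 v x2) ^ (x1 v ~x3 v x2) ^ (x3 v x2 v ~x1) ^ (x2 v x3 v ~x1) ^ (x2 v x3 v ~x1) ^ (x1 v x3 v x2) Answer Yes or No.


Check all 8 possible truth assignments.
Number of satisfying assignments found: 5.
The formula is satisfiable.

Yes


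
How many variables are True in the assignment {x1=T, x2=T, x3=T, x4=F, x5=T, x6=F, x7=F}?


The weight is the number of variables assigned True.
True variables: x1, x2, x3, x5.
Weight = 4.

4


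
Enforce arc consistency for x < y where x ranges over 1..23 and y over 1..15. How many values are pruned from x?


For the constraint x < y, x needs a supporting value in y's domain.
x can be at most 14 (one less than y's maximum).
Valid x values from domain: 14 out of 23.
Pruned = 23 - 14 = 9.

9


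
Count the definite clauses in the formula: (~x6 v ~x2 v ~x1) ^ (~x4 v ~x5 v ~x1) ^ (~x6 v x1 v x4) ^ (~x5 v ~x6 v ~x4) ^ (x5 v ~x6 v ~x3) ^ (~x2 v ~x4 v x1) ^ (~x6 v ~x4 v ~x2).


A definite clause has exactly one positive literal.
Clause 1: 0 positive -> not definite
Clause 2: 0 positive -> not definite
Clause 3: 2 positive -> not definite
Clause 4: 0 positive -> not definite
Clause 5: 1 positive -> definite
Clause 6: 1 positive -> definite
Clause 7: 0 positive -> not definite
Definite clause count = 2.

2


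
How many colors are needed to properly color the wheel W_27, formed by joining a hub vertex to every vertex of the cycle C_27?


W_27 consists of the cycle C_27 together with a hub vertex adjacent to every cycle vertex.
The cycle C_27 needs 3 colors (odd cycle -> 3).
The hub is adjacent to every cycle vertex, so it must receive a new color distinct from all of them.
Chromatic number = 3 + 1 = 4.

4


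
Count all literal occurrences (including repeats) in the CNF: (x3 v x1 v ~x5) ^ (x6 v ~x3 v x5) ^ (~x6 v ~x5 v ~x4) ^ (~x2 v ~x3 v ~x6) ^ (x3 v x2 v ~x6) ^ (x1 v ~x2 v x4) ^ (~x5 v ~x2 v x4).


Clause lengths: 3, 3, 3, 3, 3, 3, 3.
Sum = 3 + 3 + 3 + 3 + 3 + 3 + 3 = 21.

21


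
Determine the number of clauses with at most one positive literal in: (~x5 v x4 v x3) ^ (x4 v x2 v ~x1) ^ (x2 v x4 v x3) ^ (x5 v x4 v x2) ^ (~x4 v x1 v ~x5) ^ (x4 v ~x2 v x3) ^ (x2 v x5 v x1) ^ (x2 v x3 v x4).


A Horn clause has at most one positive literal.
Clause 1: 2 positive lit(s) -> not Horn
Clause 2: 2 positive lit(s) -> not Horn
Clause 3: 3 positive lit(s) -> not Horn
Clause 4: 3 positive lit(s) -> not Horn
Clause 5: 1 positive lit(s) -> Horn
Clause 6: 2 positive lit(s) -> not Horn
Clause 7: 3 positive lit(s) -> not Horn
Clause 8: 3 positive lit(s) -> not Horn
Total Horn clauses = 1.

1


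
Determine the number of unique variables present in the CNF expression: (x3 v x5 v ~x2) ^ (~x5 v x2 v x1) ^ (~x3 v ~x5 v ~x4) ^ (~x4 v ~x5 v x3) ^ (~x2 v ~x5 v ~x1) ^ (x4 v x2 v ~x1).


Identify each distinct variable in the formula.
Variables found: x1, x2, x3, x4, x5.
Total distinct variables = 5.

5


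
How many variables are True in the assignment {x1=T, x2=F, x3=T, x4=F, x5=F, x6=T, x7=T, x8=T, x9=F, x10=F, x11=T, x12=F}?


The weight is the number of variables assigned True.
True variables: x1, x3, x6, x7, x8, x11.
Weight = 6.

6


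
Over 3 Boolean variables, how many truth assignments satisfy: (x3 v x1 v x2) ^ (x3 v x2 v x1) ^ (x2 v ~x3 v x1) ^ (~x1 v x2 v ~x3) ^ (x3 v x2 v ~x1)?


Enumerate all 8 truth assignments over 3 variables.
Test each against every clause.
Satisfying assignments found: 4.

4


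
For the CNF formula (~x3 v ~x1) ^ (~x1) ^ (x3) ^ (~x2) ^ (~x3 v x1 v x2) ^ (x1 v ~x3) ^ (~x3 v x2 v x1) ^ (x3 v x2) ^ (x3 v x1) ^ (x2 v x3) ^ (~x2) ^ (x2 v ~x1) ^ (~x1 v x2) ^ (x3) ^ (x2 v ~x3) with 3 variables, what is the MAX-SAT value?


Enumerate all 8 truth assignments.
For each, count how many of the 15 clauses are satisfied.
The formula is not fully satisfiable, so the maximum is below 15.
Maximum simultaneously satisfiable clauses = 12.

12


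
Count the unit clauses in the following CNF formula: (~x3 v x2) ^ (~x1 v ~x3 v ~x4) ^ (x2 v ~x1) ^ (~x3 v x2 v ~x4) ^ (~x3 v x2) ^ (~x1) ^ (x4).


A unit clause contains exactly one literal.
Unit clauses found: (~x1), (x4).
Count = 2.

2


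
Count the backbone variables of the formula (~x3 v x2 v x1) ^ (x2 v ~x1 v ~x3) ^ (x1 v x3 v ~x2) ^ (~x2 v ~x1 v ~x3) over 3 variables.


Find all satisfying assignments: 4 model(s).
Check which variables have the same value in every model.
No variable is fixed across all models.
Backbone size = 0.

0


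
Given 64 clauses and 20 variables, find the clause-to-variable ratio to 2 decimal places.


Clause-to-variable ratio = clauses / variables.
64 / 20 = 3.2.

3.2


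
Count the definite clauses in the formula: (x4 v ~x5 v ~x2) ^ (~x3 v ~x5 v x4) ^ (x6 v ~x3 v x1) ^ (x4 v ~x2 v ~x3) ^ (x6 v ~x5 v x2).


A definite clause has exactly one positive literal.
Clause 1: 1 positive -> definite
Clause 2: 1 positive -> definite
Clause 3: 2 positive -> not definite
Clause 4: 1 positive -> definite
Clause 5: 2 positive -> not definite
Definite clause count = 3.

3


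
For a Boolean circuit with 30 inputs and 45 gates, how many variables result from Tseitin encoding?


The Tseitin transformation introduces one auxiliary variable per gate.
Total variables = inputs + gates = 30 + 45 = 75.

75


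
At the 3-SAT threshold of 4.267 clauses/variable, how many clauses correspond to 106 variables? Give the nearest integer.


The 3-SAT phase transition occurs at approximately 4.267 clauses per variable.
m = 4.267 * 106 = 452.302.
Rounded to nearest integer: 452.

452


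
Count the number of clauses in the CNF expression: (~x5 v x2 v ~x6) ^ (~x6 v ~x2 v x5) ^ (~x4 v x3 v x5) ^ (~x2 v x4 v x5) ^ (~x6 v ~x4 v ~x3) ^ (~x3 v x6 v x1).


Each group enclosed in parentheses joined by ^ is one clause.
Counting the conjuncts: 6 clauses.

6


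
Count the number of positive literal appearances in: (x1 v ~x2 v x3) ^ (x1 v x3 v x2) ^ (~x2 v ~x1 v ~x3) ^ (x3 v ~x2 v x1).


Scan each clause for unnegated literals.
Clause 1: 2 positive; Clause 2: 3 positive; Clause 3: 0 positive; Clause 4: 2 positive.
Total positive literal occurrences = 7.

7


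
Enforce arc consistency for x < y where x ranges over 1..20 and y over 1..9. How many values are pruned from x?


For the constraint x < y, x needs a supporting value in y's domain.
x can be at most 8 (one less than y's maximum).
Valid x values from domain: 8 out of 20.
Pruned = 20 - 8 = 12.

12


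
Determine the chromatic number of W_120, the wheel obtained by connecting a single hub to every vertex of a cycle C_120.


W_120 consists of the cycle C_120 together with a hub vertex adjacent to every cycle vertex.
The cycle C_120 needs 2 colors (even cycle -> 2).
The hub is adjacent to every cycle vertex, so it must receive a new color distinct from all of them.
Chromatic number = 2 + 1 = 3.

3


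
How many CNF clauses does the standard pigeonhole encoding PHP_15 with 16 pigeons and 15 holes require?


The PHP encoding has two parts:
1) At-least-one-hole clauses: 16 (one per pigeon, each with 15 literals).
2) At-most-one-pigeon-per-hole clauses: 15 holes * C(16,2) = 15 * 120 = 1800.
Total clauses = 16 + 1800 = 1816.

1816


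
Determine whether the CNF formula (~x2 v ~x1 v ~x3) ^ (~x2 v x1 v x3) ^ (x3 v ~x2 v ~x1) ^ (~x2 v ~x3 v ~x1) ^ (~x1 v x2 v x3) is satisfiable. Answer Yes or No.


Check all 8 possible truth assignments.
Number of satisfying assignments found: 4.
The formula is satisfiable.

Yes


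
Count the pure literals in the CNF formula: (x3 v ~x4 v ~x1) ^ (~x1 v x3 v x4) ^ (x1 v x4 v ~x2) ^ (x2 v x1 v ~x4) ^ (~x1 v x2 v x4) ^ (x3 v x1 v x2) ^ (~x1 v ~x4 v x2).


A pure literal appears in only one polarity across all clauses.
Pure literals: x3 (positive only).
Count = 1.

1


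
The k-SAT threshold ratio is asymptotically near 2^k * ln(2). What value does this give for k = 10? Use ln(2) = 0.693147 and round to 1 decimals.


Using the asymptotic formula: threshold ~ 2^k * ln(2).
2^10 = 1024.
1024 * 0.693147 = 709.8.

709.8


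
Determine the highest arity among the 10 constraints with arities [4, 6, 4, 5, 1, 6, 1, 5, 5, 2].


The arities are: 4, 6, 4, 5, 1, 6, 1, 5, 5, 2.
Scan for the maximum value.
Maximum arity = 6.

6


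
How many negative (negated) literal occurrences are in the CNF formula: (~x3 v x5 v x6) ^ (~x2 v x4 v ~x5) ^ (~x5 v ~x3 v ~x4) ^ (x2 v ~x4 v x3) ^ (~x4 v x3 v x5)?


Scan each clause for negated literals.
Clause 1: 1 negative; Clause 2: 2 negative; Clause 3: 3 negative; Clause 4: 1 negative; Clause 5: 1 negative.
Total negative literal occurrences = 8.

8


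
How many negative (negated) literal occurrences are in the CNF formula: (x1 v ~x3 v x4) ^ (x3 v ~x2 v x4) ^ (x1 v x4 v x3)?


Scan each clause for negated literals.
Clause 1: 1 negative; Clause 2: 1 negative; Clause 3: 0 negative.
Total negative literal occurrences = 2.

2


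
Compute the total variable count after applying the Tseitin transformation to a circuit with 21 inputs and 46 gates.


The Tseitin transformation introduces one auxiliary variable per gate.
Total variables = inputs + gates = 21 + 46 = 67.

67


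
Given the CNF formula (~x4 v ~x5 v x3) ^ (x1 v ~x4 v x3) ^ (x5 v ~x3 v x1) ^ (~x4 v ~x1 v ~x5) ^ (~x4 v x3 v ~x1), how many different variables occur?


Identify each distinct variable in the formula.
Variables found: x1, x3, x4, x5.
Total distinct variables = 4.

4


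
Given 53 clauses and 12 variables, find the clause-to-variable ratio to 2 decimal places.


Clause-to-variable ratio = clauses / variables.
53 / 12 = 4.42.

4.42


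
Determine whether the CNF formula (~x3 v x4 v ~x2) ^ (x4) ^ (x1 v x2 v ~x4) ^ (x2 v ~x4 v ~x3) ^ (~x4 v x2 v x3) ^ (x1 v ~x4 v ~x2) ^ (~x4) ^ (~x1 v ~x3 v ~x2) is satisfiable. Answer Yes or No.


Check all 16 possible truth assignments.
Number of satisfying assignments found: 0.
The formula is unsatisfiable.

No


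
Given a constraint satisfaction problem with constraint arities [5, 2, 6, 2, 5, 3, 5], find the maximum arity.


The arities are: 5, 2, 6, 2, 5, 3, 5.
Scan for the maximum value.
Maximum arity = 6.

6


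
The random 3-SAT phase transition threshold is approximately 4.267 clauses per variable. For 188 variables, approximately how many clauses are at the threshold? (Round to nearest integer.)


The 3-SAT phase transition occurs at approximately 4.267 clauses per variable.
m = 4.267 * 188 = 802.196.
Rounded to nearest integer: 802.

802


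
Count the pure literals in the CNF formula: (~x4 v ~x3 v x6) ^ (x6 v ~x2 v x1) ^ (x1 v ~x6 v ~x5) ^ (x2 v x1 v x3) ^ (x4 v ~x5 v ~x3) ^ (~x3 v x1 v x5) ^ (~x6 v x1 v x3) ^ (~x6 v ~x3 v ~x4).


A pure literal appears in only one polarity across all clauses.
Pure literals: x1 (positive only).
Count = 1.

1


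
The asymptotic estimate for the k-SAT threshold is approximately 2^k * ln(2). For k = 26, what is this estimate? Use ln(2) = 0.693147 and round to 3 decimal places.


Using the asymptotic formula: threshold ~ 2^k * ln(2).
2^26 = 67108864.
67108864 * 0.693147 = 46516307.755.

46516307.755


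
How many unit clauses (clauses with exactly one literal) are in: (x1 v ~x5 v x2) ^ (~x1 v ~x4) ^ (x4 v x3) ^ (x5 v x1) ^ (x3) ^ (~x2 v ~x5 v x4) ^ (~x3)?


A unit clause contains exactly one literal.
Unit clauses found: (x3), (~x3).
Count = 2.

2


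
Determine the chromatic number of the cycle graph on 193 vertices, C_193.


An odd cycle cannot be 2-colored: alternating two colors around the cycle returns to the start with a conflict.
Since 193 is odd, three colors are required (and three suffice).
Chromatic number = 3.

3


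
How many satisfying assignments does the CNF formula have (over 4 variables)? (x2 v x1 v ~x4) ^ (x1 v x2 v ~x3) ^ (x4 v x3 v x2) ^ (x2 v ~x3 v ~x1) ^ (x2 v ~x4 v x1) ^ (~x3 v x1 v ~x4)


Enumerate all 16 truth assignments over 4 variables.
Test each against every clause.
Satisfying assignments found: 8.

8


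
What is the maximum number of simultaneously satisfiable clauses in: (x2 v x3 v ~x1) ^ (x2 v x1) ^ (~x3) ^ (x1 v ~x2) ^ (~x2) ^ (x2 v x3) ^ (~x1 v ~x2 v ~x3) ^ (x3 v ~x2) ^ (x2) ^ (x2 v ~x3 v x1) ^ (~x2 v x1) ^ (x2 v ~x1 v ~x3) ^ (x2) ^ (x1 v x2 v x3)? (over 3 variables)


Enumerate all 8 truth assignments.
For each, count how many of the 14 clauses are satisfied.
The formula is not fully satisfiable, so the maximum is below 14.
Maximum simultaneously satisfiable clauses = 12.

12


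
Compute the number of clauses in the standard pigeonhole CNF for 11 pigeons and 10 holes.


The PHP encoding has two parts:
1) At-least-one-hole clauses: 11 (one per pigeon, each with 10 literals).
2) At-most-one-pigeon-per-hole clauses: 10 holes * C(11,2) = 10 * 55 = 550.
Total clauses = 11 + 550 = 561.

561
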